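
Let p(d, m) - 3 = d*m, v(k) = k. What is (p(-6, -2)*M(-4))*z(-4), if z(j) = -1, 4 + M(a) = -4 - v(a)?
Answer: 60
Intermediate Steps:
p(d, m) = 3 + d*m
M(a) = -8 - a (M(a) = -4 + (-4 - a) = -8 - a)
(p(-6, -2)*M(-4))*z(-4) = ((3 - 6*(-2))*(-8 - 1*(-4)))*(-1) = ((3 + 12)*(-8 + 4))*(-1) = (15*(-4))*(-1) = -60*(-1) = 60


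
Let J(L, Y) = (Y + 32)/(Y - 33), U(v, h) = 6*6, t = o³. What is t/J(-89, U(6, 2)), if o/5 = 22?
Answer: 998250/17 ≈ 58721.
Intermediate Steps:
o = 110 (o = 5*22 = 110)
t = 1331000 (t = 110³ = 1331000)
U(v, h) = 36
J(L, Y) = (32 + Y)/(-33 + Y)
t/J(-89, U(6, 2)) = 1331000/(((32 + 36)/(-33 + 36))) = 1331000/((68/3)) = 1331000/(((⅓)*68)) = 1331000/(68/3) = 1331000*(3/68) = 998250/17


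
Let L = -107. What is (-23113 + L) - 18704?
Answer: -41924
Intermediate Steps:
(-23113 + L) - 18704 = (-23113 - 107) - 18704 = -23220 - 18704 = -41924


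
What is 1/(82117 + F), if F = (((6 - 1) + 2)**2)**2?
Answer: 1/84518 ≈ 1.1832e-5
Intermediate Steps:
F = 2401 (F = ((5 + 2)**2)**2 = (7**2)**2 = 49**2 = 2401)
1/(82117 + F) = 1/(82117 + 2401) = 1/84518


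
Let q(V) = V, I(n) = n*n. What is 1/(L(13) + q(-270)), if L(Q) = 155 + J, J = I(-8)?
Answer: -1/51 ≈ -0.019608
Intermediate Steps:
I(n) = n²
J = 64 (J = (-8)² = 64)
L(Q) = 219 (L(Q) = 155 + 64 = 219)
1/(L(13) + q(-270)) = 1/(219 - 270) = 1/(-51) = -1/51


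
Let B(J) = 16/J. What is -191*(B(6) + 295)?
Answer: -170563/3 ≈ -56854.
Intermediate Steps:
-191*(B(6) + 295) = -191*(16/6 + 295) = -191*(16*(⅙) + 295) = -191*(8/3 + 295) = -191*893/3 = -170563/3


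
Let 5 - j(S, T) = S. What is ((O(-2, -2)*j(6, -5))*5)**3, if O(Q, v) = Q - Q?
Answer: 0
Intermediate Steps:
O(Q, v) = 0
j(S, T) = 5 - S
((O(-2, -2)*j(6, -5))*5)**3 = ((0*(5 - 1*6))*5)**3 = ((0*(5 - 6))*5)**3 = ((0*(-1))*5)**3 = (0*5)**3 = 0**3 = 0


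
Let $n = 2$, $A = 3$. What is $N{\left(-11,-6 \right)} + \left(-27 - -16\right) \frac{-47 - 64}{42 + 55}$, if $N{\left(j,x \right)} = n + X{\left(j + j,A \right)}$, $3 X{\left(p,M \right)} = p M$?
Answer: $- \frac{719}{97} \approx -7.4124$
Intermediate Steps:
$X{\left(p,M \right)} = \frac{M p}{3}$ ($X{\left(p,M \right)} = \frac{p M}{3} = \frac{M p}{3}$)
$N{\left(j,x \right)} = 2 + 2 j$ ($N{\left(j,x \right)} = 2 + \frac{1}{3} \cdot 3 \left(j + j\right) = 2 + \frac{1}{3} \cdot 3 \cdot 2 j = 2 + 2 j$)
$N{\left(-11,-6 \right)} + \left(-27 - -16\right) \frac{-47 - 64}{42 + 55} = \left(2 + 2 \left(-11\right)\right) + \left(-27 - -16\right) \frac{-47 - 64}{42 + 55} = \left(2 - 22\right) + \left(-27 + 16\right) \left(- \frac{111}{97}\right) = -20 - 11 \left(\left(-111\right) \frac{1}{97}\right) = -20 - - \frac{1221}{97} = -20 + \frac{1221}{97} = - \frac{719}{97}$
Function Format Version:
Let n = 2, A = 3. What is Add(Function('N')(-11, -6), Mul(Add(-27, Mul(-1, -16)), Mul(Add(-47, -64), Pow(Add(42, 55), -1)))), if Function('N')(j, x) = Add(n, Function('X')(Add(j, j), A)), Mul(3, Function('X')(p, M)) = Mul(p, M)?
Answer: Rational(-719, 97) ≈ -7.4124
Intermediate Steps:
Function('X')(p, M) = Mul(Rational(1, 3), M, p) (Function('X')(p, M) = Mul(Rational(1, 3), Mul(p, M)) = Mul(Rational(1, 3), Mul(M, p)) = Mul(Rational(1, 3), M, p))
Function('N')(j, x) = Add(2, Mul(2, j)) (Function('N')(j, x) = Add(2, Mul(Rational(1, 3), 3, Add(j, j))) = Add(2, Mul(Rational(1, 3), 3, Mul(2, j))) = Add(2, Mul(2, j)))
Add(Function('N')(-11, -6), Mul(Add(-27, Mul(-1, -16)), Mul(Add(-47, -64), Pow(Add(42, 55), -1)))) = Add(Add(2, Mul(2, -11)), Mul(Add(-27, Mul(-1, -16)), Mul(Add(-47, -64), Pow(Add(42, 55), -1)))) = Add(Add(2, -22), Mul(Add(-27, 16), Mul(-111, Pow(97, -1)))) = Add(-20, Mul(-11, Mul(-111, Rational(1, 97)))) = Add(-20, Mul(-11, Rational(-111, 97))) = Add(-20, Rational(1221, 97)) = Rational(-719, 97)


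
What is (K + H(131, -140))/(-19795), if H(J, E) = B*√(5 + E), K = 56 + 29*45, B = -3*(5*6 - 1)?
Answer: -1361/19795 + 261*I*√15/19795 ≈ -0.068755 + 0.051066*I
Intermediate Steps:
B = -87 (B = -3*(30 - 1) = -3*29 = -87)
K = 1361 (K = 56 + 1305 = 1361)
H(J, E) = -87*√(5 + E)
(K + H(131, -140))/(-19795) = (1361 - 87*√(5 - 140))/(-19795) = (1361 - 261*I*√15)*(-1/19795) = -1361/19795 + 261*I*√15/19795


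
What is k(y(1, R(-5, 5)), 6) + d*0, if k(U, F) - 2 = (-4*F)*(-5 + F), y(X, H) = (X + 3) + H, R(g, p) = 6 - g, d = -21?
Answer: -22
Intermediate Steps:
y(X, H) = 3 + H + X (y(X, H) = (3 + X) + H = 3 + H + X)
k(U, F) = 2 - 4*F*(-5 + F) (k(U, F) = 2 + (-4*F)*(-5 + F) = 2 - 4*F*(-5 + F))
k(y(1, R(-5, 5)), 6) + d*0 = (2 - 4*6² + 20*6) - 21*0 = (2 - 4*36 + 120) + 0 = (2 - 144 + 120) + 0 = -22 + 0 = -22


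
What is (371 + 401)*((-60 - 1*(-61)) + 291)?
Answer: 225424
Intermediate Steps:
(371 + 401)*((-60 - 1*(-61)) + 291) = 772*((-60 + 61) + 291) = 772*(1 + 291) = 772*292 = 225424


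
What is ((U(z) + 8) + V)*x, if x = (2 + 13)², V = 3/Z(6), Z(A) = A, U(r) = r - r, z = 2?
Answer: 3825/2 ≈ 1912.5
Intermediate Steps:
U(r) = 0
V = ½ (V = 3/6 = 3*(⅙) = ½ ≈ 0.50000)
x = 225 (x = 15² = 225)
((U(z) + 8) + V)*x = ((0 + 8) + ½)*225 = (8 + ½)*225 = (17/2)*225 = 3825/2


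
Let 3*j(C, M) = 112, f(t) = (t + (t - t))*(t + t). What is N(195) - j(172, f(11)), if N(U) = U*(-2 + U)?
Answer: 112793/3 ≈ 37598.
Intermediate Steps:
f(t) = 2*t² (f(t) = (t + 0)*(2*t) = t*(2*t) = 2*t²)
j(C, M) = 112/3 (j(C, M) = (⅓)*112 = 112/3)
N(195) - j(172, f(11)) = 195*(-2 + 195) - 1*112/3 = 195*193 - 112/3 = 37635 - 112/3 = 112793/3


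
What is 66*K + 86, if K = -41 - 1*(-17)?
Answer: -1498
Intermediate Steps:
K = -24 (K = -41 + 17 = -24)
66*K + 86 = 66*(-24) + 86 = -1584 + 86 = -1498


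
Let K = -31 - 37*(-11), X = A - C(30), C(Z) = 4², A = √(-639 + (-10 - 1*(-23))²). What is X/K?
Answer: -2/47 + I*√470/376 ≈ -0.042553 + 0.057658*I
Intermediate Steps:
A = I*√470 (A = √(-639 + (-10 + 23)²) = √(-639 + 13²) = √(-639 + 169) = √(-470) = I*√470 ≈ 21.679*I)
C(Z) = 16
X = -16 + I*√470 (X = I*√470 - 1*16 = I*√470 - 16 = -16 + I*√470 ≈ -16.0 + 21.679*I)
K = 376 (K = -31 + 407 = 376)
X/K = (-16 + I*√470)/376 = (-16 + I*√470)*(1/376) = -2/47 + I*√470/376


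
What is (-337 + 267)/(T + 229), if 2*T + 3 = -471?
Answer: 35/4 ≈ 8.7500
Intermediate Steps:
T = -237 (T = -3/2 + (½)*(-471) = -3/2 - 471/2 = -237)
(-337 + 267)/(T + 229) = (-337 + 267)/(-237 + 229) = -70/(-8) = -70*(-⅛) = 35/4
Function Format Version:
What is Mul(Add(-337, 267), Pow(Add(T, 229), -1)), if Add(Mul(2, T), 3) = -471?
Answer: Rational(35, 4) ≈ 8.7500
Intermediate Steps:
T = -237 (T = Add(Rational(-3, 2), Mul(Rational(1, 2), -471)) = Add(Rational(-3, 2), Rational(-471, 2)) = -237)
Mul(Add(-337, 267), Pow(Add(T, 229), -1)) = Mul(Add(-337, 267), Pow(Add(-237, 229), -1)) = Mul(-70, Pow(-8, -1)) = Mul(-70, Rational(-1, 8)) = Rational(35, 4)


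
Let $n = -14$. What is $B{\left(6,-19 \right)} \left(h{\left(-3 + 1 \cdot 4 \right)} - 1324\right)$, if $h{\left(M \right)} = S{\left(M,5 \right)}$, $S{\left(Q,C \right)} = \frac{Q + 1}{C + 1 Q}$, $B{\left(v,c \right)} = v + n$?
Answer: $\frac{31768}{3} \approx 10589.0$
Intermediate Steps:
$B{\left(v,c \right)} = -14 + v$ ($B{\left(v,c \right)} = v - 14 = -14 + v$)
$S{\left(Q,C \right)} = \frac{1 + Q}{C + Q}$
$h{\left(M \right)} = \frac{1 + M}{5 + M}$
$B{\left(6,-19 \right)} \left(h{\left(-3 + 1 \cdot 4 \right)} - 1324\right) = \left(-14 + 6\right) \left(\frac{1 + \left(-3 + 1 \cdot 4\right)}{5 + \left(-3 + 1 \cdot 4\right)} - 1324\right) = - 8 \left(\frac{1 + \left(-3 + 4\right)}{5 + \left(-3 + 4\right)} - 1324\right) = - 8 \left(\frac{1 + 1}{5 + 1} - 1324\right) = - 8 \left(\frac{1}{6} \cdot 2 - 1324\right) = - 8 \left(\frac{1}{3} - 1324\right) = \left(-8\right) \left(- \frac{3971}{3}\right) = \frac{31768}{3}$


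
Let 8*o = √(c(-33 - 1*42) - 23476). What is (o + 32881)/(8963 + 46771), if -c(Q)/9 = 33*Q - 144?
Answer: 32881/55734 + √95/445872 ≈ 0.58998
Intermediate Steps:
c(Q) = 1296 - 297*Q (c(Q) = -9*(33*Q - 144) = -9*(-144 + 33*Q) = 1296 - 297*Q)
o = √95/8 (o = √((1296 - 297*(-33 - 1*42)) - 23476)/8 = √((1296 - 297*(-33 - 42)) - 23476)/8 = √((1296 - 297*(-75)) - 23476)/8 = √((1296 + 22275) - 23476)/8 = √(23571 - 23476)/8 = √95/8 ≈ 1.2183)
(o + 32881)/(8963 + 46771) = (√95/8 + 32881)/(8963 + 46771) = (32881 + √95/8)/55734 = (32881 + √95/8)*(1/55734) = 32881/55734 + √95/445872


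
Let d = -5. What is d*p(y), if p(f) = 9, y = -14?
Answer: -45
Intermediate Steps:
d*p(y) = -5*9 = -45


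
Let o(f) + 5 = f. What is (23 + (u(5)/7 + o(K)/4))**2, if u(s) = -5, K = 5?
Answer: 24336/49 ≈ 496.65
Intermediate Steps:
o(f) = -5 + f
(23 + (u(5)/7 + o(K)/4))**2 = (23 + (-5/7 + (-5 + 5)/4))**2 = (23 + (-5*1/7 + 0*(1/4)))**2 = (23 + (-5/7 + 0))**2 = (23 - 5/7)**2 = (156/7)**2 = 24336/49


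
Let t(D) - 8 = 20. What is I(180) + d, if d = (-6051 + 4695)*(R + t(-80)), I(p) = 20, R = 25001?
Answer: -33939304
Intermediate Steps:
t(D) = 28 (t(D) = 8 + 20 = 28)
d = -33939324 (d = (-6051 + 4695)*(25001 + 28) = -1356*25029 = -33939324)
I(180) + d = 20 - 33939324 = -33939304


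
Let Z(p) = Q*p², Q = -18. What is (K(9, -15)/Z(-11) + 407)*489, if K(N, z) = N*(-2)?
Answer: 24082272/121 ≈ 1.9903e+5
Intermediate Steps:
K(N, z) = -2*N
Z(p) = -18*p²
(K(9, -15)/Z(-11) + 407)*489 = ((-2*9)/((-18*(-11)²)) + 407)*489 = (-18/((-18*121)) + 407)*489 = (-18/(-2178) + 407)*489 = (-18*(-1/2178) + 407)*489 = (1/121 + 407)*489 = (49248/121)*489 = 24082272/121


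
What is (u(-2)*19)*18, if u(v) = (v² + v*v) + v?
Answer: 2052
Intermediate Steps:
u(v) = v + 2*v² (u(v) = (v² + v²) + v = 2*v² + v = v + 2*v²)
(u(-2)*19)*18 = (-2*(1 + 2*(-2))*19)*18 = (-2*(1 - 4)*19)*18 = (-2*(-3)*19)*18 = (6*19)*18 = 114*18 = 2052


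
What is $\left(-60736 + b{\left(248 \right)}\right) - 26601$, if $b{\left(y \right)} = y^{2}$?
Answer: $-25833$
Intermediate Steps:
$\left(-60736 + b{\left(248 \right)}\right) - 26601 = \left(-60736 + 248^{2}\right) - 26601 = \left(-60736 + 61504\right) - 26601 = 768 - 26601 = -25833$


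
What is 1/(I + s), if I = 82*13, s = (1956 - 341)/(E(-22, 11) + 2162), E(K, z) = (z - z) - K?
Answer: 2184/2329759 ≈ 0.00093744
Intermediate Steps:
E(K, z) = -K (E(K, z) = 0 - K = -K)
s = 1615/2184 (s = (1956 - 341)/(-1*(-22) + 2162) = 1615/(22 + 2162) = 1615/2184 ≈ 0.73947)
I = 1066
1/(I + s) = 1/(1066 + 1615/2184) = 1/(2329759/2184) = 2184/2329759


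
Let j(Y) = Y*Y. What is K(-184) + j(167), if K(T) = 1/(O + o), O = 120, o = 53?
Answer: 4824798/173 ≈ 27889.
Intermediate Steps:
j(Y) = Y²
K(T) = 1/173 (K(T) = 1/(120 + 53) = 1/173)
K(-184) + j(167) = 1/173 + 167² = 1/173 + 27889 = 4824798/173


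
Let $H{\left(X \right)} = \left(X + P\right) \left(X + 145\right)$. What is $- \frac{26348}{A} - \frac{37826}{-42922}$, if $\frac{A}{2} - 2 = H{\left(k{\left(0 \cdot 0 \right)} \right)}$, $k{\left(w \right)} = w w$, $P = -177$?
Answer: $\frac{69826503}{50068513} \approx 1.3946$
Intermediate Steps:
$k{\left(w \right)} = w^{2}$
$H{\left(X \right)} = \left(-177 + X\right) \left(145 + X\right)$ ($H{\left(X \right)} = \left(X - 177\right) \left(X + 145\right) = \left(-177 + X\right) \left(145 + X\right)$)
$A = -51326$ ($A = 4 + 2 \left(-25665 + \left(\left(0 \cdot 0\right)^{2}\right)^{2} - 32 \left(0 \cdot 0\right)^{2}\right) = 4 + 2 \left(-25665 + \left(0^{2}\right)^{2} - 32 \cdot 0^{2}\right) = 4 + 2 \left(-25665 + 0^{2} - 0\right) = 4 + 2 \left(-25665 + 0 + 0\right) = 4 + 2 \left(-25665\right) = 4 - 51330 = -51326$)
$- \frac{26348}{A} - \frac{37826}{-42922} = - \frac{26348}{-51326} - \frac{37826}{-42922} = \left(-26348\right) \left(- \frac{1}{51326}\right) - - \frac{18913}{21461} = \frac{13174}{25663} + \frac{18913}{21461} = \frac{69826503}{50068513}$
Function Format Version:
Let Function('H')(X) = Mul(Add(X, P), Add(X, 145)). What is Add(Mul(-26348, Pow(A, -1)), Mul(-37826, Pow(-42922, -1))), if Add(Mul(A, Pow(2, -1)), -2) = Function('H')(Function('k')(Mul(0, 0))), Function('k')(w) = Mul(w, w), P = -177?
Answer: Rational(69826503, 50068513) ≈ 1.3946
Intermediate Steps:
Function('k')(w) = Pow(w, 2)
Function('H')(X) = Mul(Add(-177, X), Add(145, X)) (Function('H')(X) = Mul(Add(X, -177), Add(X, 145)) = Mul(Add(-177, X), Add(145, X)))
A = -51326 (A = Add(4, Mul(2, Add(-25665, Pow(Pow(Mul(0, 0), 2), 2), Mul(-32, Pow(Mul(0, 0), 2))))) = Add(4, Mul(2, Add(-25665, Pow(Pow(0, 2), 2), Mul(-32, Pow(0, 2))))) = Add(4, Mul(2, Add(-25665, Pow(0, 2), Mul(-32, 0)))) = Add(4, Mul(2, Add(-25665, 0, 0))) = Add(4, Mul(2, -25665)) = Add(4, -51330) = -51326)
Add(Mul(-26348, Pow(A, -1)), Mul(-37826, Pow(-42922, -1))) = Add(Mul(-26348, Pow(-51326, -1)), Mul(-37826, Pow(-42922, -1))) = Add(Mul(-26348, Rational(-1, 51326)), Mul(-37826, Rational(-1, 42922))) = Add(Rational(13174, 25663), Rational(18913, 21461)) = Rational(69826503, 50068513)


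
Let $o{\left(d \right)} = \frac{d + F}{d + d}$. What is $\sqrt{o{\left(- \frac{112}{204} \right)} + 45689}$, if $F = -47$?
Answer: $\frac{\sqrt{35854126}}{28} \approx 213.85$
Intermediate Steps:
$o{\left(d \right)} = \frac{-47 + d}{2 d}$ ($o{\left(d \right)} = \frac{d - 47}{d + d} = \frac{-47 + d}{2 d}$)
$\sqrt{o{\left(- \frac{112}{204} \right)} + 45689} = \sqrt{\frac{-47 - \frac{112}{204}}{2 \left(- \frac{112}{204}\right)} + 45689} = \sqrt{\frac{-47 - \frac{28}{51}}{2 \left(\left(-112\right) \frac{1}{204}\right)} + 45689} = \sqrt{\frac{-47 - \frac{28}{51}}{2 \left(- \frac{28}{51}\right)} + 45689} = \sqrt{\frac{1}{2} \left(- \frac{51}{28}\right) \left(- \frac{2425}{51}\right) + 45689} = \sqrt{\frac{2425}{56} + 45689} = \sqrt{\frac{2561009}{56}} = \frac{\sqrt{35854126}}{28}$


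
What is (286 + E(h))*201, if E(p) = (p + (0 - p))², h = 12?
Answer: 57486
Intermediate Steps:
E(p) = 0 (E(p) = (p - p)² = 0² = 0)
(286 + E(h))*201 = (286 + 0)*201 = 286*201 = 57486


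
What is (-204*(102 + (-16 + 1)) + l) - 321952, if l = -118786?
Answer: -458486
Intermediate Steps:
(-204*(102 + (-16 + 1)) + l) - 321952 = (-204*(102 + (-16 + 1)) - 118786) - 321952 = (-204*(102 - 15) - 118786) - 321952 = (-204*87 - 118786) - 321952 = (-17748 - 118786) - 321952 = -136534 - 321952 = -458486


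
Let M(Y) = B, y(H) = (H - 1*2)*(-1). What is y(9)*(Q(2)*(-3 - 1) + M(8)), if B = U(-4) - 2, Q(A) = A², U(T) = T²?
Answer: 14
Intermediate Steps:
y(H) = 2 - H (y(H) = (H - 2)*(-1) = (-2 + H)*(-1) = 2 - H)
B = 14 (B = (-4)² - 2 = 16 - 2 = 14)
M(Y) = 14
y(9)*(Q(2)*(-3 - 1) + M(8)) = (2 - 1*9)*(2²*(-3 - 1) + 14) = (2 - 9)*(4*(-4) + 14) = -7*(-16 + 14) = -7*(-2) = 14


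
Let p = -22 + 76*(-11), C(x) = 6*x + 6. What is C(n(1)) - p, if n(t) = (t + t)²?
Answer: 888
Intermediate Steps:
n(t) = 4*t² (n(t) = (2*t)² = 4*t²)
C(x) = 6 + 6*x
p = -858 (p = -22 - 836 = -858)
C(n(1)) - p = (6 + 6*(4*1²)) - 1*(-858) = (6 + 6*(4*1)) + 858 = (6 + 6*4) + 858 = (6 + 24) + 858 = 30 + 858 = 888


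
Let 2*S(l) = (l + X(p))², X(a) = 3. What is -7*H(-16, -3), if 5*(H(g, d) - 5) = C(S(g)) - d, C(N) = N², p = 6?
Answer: -200711/20 ≈ -10036.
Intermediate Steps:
S(l) = (3 + l)²/2 (S(l) = (l + 3)²/2 = (3 + l)²/2)
H(g, d) = 5 - d/5 + (3 + g)⁴/20 (H(g, d) = 5 + (((3 + g)²/2)² - d)/5 = 5 + ((3 + g)⁴/4 - d)/5 = 5 + (-d + (3 + g)⁴/4)/5 = 5 + (-d/5 + (3 + g)⁴/20) = 5 - d/5 + (3 + g)⁴/20)
-7*H(-16, -3) = -7*(5 - ⅕*(-3) + (3 - 16)⁴/20) = -7*(5 + ⅗ + (1/20)*(-13)⁴) = -7*(5 + ⅗ + (1/20)*28561) = -7*(5 + ⅗ + 28561/20) = -7*28673/20 = -200711/20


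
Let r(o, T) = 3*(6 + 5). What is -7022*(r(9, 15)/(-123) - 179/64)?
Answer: 28238973/1312 ≈ 21524.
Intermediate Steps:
r(o, T) = 33 (r(o, T) = 3*11 = 33)
-7022*(r(9, 15)/(-123) - 179/64) = -7022*(33/(-123) - 179/64) = -7022*(33*(-1/123) - 179*1/64) = -7022*(-11/41 - 179/64) = -7022*(-8043/2624) = 28238973/1312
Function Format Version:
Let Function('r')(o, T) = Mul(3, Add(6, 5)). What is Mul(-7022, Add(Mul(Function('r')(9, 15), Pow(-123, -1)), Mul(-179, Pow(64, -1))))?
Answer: Rational(28238973, 1312) ≈ 21524.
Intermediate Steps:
Function('r')(o, T) = 33 (Function('r')(o, T) = Mul(3, 11) = 33)
Mul(-7022, Add(Mul(Function('r')(9, 15), Pow(-123, -1)), Mul(-179, Pow(64, -1)))) = Mul(-7022, Add(Mul(33, Pow(-123, -1)), Mul(-179, Pow(64, -1)))) = Mul(-7022, Add(Mul(33, Rational(-1, 123)), Mul(-179, Rational(1, 64)))) = Mul(-7022, Add(Rational(-11, 41), Rational(-179, 64))) = Mul(-7022, Rational(-8043, 2624)) = Rational(28238973, 1312)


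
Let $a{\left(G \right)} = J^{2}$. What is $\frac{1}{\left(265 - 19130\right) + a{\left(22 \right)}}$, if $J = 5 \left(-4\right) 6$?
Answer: $- \frac{1}{4465} \approx -0.00022396$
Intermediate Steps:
$J = -120$ ($J = \left(-20\right) 6 = -120$)
$a{\left(G \right)} = 14400$ ($a{\left(G \right)} = \left(-120\right)^{2} = 14400$)
$\frac{1}{\left(265 - 19130\right) + a{\left(22 \right)}} = \frac{1}{\left(265 - 19130\right) + 14400} = \frac{1}{-18865 + 14400} = \frac{1}{-4465} = - \frac{1}{4465}$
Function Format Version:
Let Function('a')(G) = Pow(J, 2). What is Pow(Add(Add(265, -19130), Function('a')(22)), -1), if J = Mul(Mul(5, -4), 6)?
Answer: Rational(-1, 4465) ≈ -0.00022396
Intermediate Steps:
J = -120 (J = Mul(-20, 6) = -120)
Function('a')(G) = 14400 (Function('a')(G) = Pow(-120, 2) = 14400)
Pow(Add(Add(265, -19130), Function('a')(22)), -1) = Pow(Add(Add(265, -19130), 14400), -1) = Pow(Add(-18865, 14400), -1) = Pow(-4465, -1) = Rational(-1, 4465)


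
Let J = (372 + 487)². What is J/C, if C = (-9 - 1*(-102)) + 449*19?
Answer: 737881/8624 ≈ 85.561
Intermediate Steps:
C = 8624 (C = (-9 + 102) + 8531 = 93 + 8531 = 8624)
J = 737881 (J = 859² = 737881)
J/C = 737881/8624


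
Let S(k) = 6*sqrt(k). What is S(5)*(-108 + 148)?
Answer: 240*sqrt(5) ≈ 536.66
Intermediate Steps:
S(5)*(-108 + 148) = (6*sqrt(5))*(-108 + 148) = (6*sqrt(5))*40 = 240*sqrt(5)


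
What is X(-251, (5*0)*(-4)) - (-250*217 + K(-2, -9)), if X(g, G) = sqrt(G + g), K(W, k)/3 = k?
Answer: 54277 + I*sqrt(251) ≈ 54277.0 + 15.843*I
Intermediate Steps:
K(W, k) = 3*k
X(-251, (5*0)*(-4)) - (-250*217 + K(-2, -9)) = sqrt((5*0)*(-4) - 251) - (-250*217 + 3*(-9)) = sqrt(0*(-4) - 251) - (-54250 - 27) = sqrt(0 - 251) - 1*(-54277) = sqrt(-251) + 54277 = I*sqrt(251) + 54277 = 54277 + I*sqrt(251)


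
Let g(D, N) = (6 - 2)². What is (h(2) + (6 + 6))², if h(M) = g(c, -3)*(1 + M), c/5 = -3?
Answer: 3600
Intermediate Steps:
c = -15 (c = 5*(-3) = -15)
g(D, N) = 16 (g(D, N) = 4² = 16)
h(M) = 16 + 16*M (h(M) = 16*(1 + M) = 16 + 16*M)
(h(2) + (6 + 6))² = ((16 + 16*2) + (6 + 6))² = ((16 + 32) + 12)² = (48 + 12)² = 60² = 3600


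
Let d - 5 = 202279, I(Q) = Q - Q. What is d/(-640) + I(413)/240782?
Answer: -50571/160 ≈ -316.07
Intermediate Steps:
I(Q) = 0
d = 202284 (d = 5 + 202279 = 202284)
d/(-640) + I(413)/240782 = 202284/(-640) + 0/240782 = 202284*(-1/640) + 0*(1/240782) = -50571/160 + 0 = -50571/160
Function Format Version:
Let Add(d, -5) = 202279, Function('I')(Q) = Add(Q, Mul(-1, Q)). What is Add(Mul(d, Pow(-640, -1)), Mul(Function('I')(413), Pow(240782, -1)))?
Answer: Rational(-50571, 160) ≈ -316.07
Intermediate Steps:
Function('I')(Q) = 0
d = 202284 (d = Add(5, 202279) = 202284)
Add(Mul(d, Pow(-640, -1)), Mul(Function('I')(413), Pow(240782, -1))) = Add(Mul(202284, Pow(-640, -1)), Mul(0, Pow(240782, -1))) = Add(Mul(202284, Rational(-1, 640)), Mul(0, Rational(1, 240782))) = Add(Rational(-50571, 160), 0) = Rational(-50571, 160)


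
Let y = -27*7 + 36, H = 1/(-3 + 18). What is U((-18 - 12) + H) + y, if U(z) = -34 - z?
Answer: -2356/15 ≈ -157.07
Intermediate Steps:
H = 1/15 ≈ 0.066667
y = -153 (y = -189 + 36 = -153)
U((-18 - 12) + H) + y = (-34 - ((-18 - 12) + 1/15)) - 153 = (-34 - (-30 + 1/15)) - 153 = (-34 - 1*(-449/15)) - 153 = (-34 + 449/15) - 153 = -61/15 - 153 = -2356/15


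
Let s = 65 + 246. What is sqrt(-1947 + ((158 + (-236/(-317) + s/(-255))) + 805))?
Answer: I*sqrt(6432853099245)/80835 ≈ 31.376*I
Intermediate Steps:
s = 311
sqrt(-1947 + ((158 + (-236/(-317) + s/(-255))) + 805)) = sqrt(-1947 + ((158 + (-236/(-317) + 311/(-255))) + 805)) = sqrt(-1947 + ((158 + (-236*(-1/317) + 311*(-1/255))) + 805)) = sqrt(-1947 + ((158 + (236/317 - 311/255)) + 805)) = sqrt(-1947 + ((158 - 38407/80835) + 805)) = sqrt(-1947 + (12733523/80835 + 805)) = sqrt(-1947 + 77805698/80835) = sqrt(-79580047/80835) = I*sqrt(6432853099245)/80835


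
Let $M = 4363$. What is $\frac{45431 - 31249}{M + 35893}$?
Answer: $\frac{7091}{20128} \approx 0.3523$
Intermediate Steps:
$\frac{45431 - 31249}{M + 35893} = \frac{45431 - 31249}{4363 + 35893} = \frac{14182}{40256} = 14182 \cdot \frac{1}{40256} = \frac{7091}{20128}$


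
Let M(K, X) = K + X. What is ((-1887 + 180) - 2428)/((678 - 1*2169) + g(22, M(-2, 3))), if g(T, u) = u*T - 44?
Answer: 4135/1513 ≈ 2.7330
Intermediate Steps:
g(T, u) = -44 + T*u (g(T, u) = T*u - 44 = -44 + T*u)
((-1887 + 180) - 2428)/((678 - 1*2169) + g(22, M(-2, 3))) = ((-1887 + 180) - 2428)/((678 - 1*2169) + (-44 + 22*(-2 + 3))) = (-1707 - 2428)/((678 - 2169) + (-44 + 22*1)) = -4135/(-1491 + (-44 + 22)) = -4135/(-1491 - 22) = -4135/(-1513) = -4135*(-1/1513) = 4135/1513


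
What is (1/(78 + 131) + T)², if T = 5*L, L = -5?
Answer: 27290176/43681 ≈ 624.76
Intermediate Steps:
T = -25 (T = 5*(-5) = -25)
(1/(78 + 131) + T)² = (1/(78 + 131) - 25)² = (1/209 - 25)² = (-5224/209)² = 27290176/43681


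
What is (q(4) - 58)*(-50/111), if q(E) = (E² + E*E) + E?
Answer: 1100/111 ≈ 9.9099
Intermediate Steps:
q(E) = E + 2*E² (q(E) = (E² + E²) + E = 2*E² + E = E + 2*E²)
(q(4) - 58)*(-50/111) = (4*(1 + 2*4) - 58)*(-50/111) = (4*(1 + 8) - 58)*(-50*1/111) = (4*9 - 58)*(-50/111) = (36 - 58)*(-50/111) = -22*(-50/111) = 1100/111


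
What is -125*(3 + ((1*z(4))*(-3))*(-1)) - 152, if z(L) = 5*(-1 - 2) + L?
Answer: 3598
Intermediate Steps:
z(L) = -15 + L (z(L) = 5*(-3) + L = -15 + L)
-125*(3 + ((1*z(4))*(-3))*(-1)) - 152 = -125*(3 + ((1*(-15 + 4))*(-3))*(-1)) - 152 = -125*(3 + ((1*(-11))*(-3))*(-1)) - 152 = -125*(3 - 11*(-3)*(-1)) - 152 = -125*(3 + 33*(-1)) - 152 = -125*(3 - 33) - 152 = -125*(-30) - 152 = 3750 - 152 = 3598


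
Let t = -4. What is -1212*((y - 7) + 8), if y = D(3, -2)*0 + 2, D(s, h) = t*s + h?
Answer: -3636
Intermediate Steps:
D(s, h) = h - 4*s (D(s, h) = -4*s + h = h - 4*s)
y = 2 (y = (-2 - 4*3)*0 + 2 = (-2 - 12)*0 + 2 = -14*0 + 2 = 0 + 2 = 2)
-1212*((y - 7) + 8) = -1212*((2 - 7) + 8) = -1212*(-5 + 8) = -1212*3 = -3636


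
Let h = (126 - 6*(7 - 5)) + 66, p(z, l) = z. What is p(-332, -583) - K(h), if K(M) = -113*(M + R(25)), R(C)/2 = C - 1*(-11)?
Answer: 28144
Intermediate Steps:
R(C) = 22 + 2*C (R(C) = 2*(C - 1*(-11)) = 2*(C + 11) = 2*(11 + C) = 22 + 2*C)
h = 180 (h = (126 - 6*2) + 66 = (126 - 12) + 66 = 114 + 66 = 180)
K(M) = -8136 - 113*M (K(M) = -113*(M + (22 + 2*25)) = -113*(M + (22 + 50)) = -113*(M + 72) = -113*(72 + M) = -8136 - 113*M)
p(-332, -583) - K(h) = -332 - (-8136 - 113*180) = -332 - (-8136 - 20340) = -332 - 1*(-28476) = -332 + 28476 = 28144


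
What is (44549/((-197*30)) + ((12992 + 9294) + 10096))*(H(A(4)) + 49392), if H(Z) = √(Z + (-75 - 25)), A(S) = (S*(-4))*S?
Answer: 1575053840472/985 + 191333071*I*√41/2955 ≈ 1.599e+9 + 4.146e+5*I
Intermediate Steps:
A(S) = -4*S² (A(S) = (-4*S)*S = -4*S²)
H(Z) = √(-100 + Z) (H(Z) = √(Z - 100) = √(-100 + Z))
(44549/((-197*30)) + ((12992 + 9294) + 10096))*(H(A(4)) + 49392) = (44549/((-197*30)) + ((12992 + 9294) + 10096))*(√(-100 - 4*4²) + 49392) = (44549/(-5910) + (22286 + 10096))*(√(-100 - 4*16) + 49392) = (44549*(-1/5910) + 32382)*(√(-100 - 64) + 49392) = (-44549/5910 + 32382)*(√(-164) + 49392) = 191333071*(2*I*√41 + 49392)/5910 = 191333071*(49392 + 2*I*√41)/5910 = 1575053840472/985 + 191333071*I*√41/2955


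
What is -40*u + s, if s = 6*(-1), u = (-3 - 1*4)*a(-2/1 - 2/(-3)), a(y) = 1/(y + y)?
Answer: -111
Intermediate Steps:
a(y) = 1/(2*y)
u = 21/8 (u = (-3 - 1*4)*(1/(2*(-2/1 - 2/(-3)))) = (-3 - 4)*(1/(2*(-2*1 - 2*(-⅓)))) = -7/(2*(-2 + ⅔)) = -7/(2*(-4/3)) = -7*(-3)/(2*4) = -7*(-3/8) = 21/8 ≈ 2.6250)
s = -6
-40*u + s = -40*21/8 - 6 = -105 - 6 = -111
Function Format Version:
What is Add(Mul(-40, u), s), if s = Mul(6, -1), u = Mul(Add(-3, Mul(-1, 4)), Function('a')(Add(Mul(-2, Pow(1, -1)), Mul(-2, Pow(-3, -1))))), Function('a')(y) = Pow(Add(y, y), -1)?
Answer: -111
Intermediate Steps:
Function('a')(y) = Mul(Rational(1, 2), Pow(y, -1)) (Function('a')(y) = Pow(Mul(2, y), -1) = Mul(Rational(1, 2), Pow(y, -1)))
u = Rational(21, 8) (u = Mul(Add(-3, Mul(-1, 4)), Mul(Rational(1, 2), Pow(Add(Mul(-2, Pow(1, -1)), Mul(-2, Pow(-3, -1))), -1))) = Mul(Add(-3, -4), Mul(Rational(1, 2), Pow(Add(Mul(-2, 1), Mul(-2, Rational(-1, 3))), -1))) = Mul(-7, Mul(Rational(1, 2), Pow(Add(-2, Rational(2, 3)), -1))) = Mul(-7, Mul(Rational(1, 2), Pow(Rational(-4, 3), -1))) = Mul(-7, Mul(Rational(1, 2), Rational(-3, 4))) = Mul(-7, Rational(-3, 8)) = Rational(21, 8) ≈ 2.6250)
s = -6
Add(Mul(-40, u), s) = Add(Mul(-40, Rational(21, 8)), -6) = Add(-105, -6) = -111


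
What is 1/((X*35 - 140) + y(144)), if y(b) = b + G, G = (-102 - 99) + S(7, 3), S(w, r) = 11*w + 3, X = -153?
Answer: -1/5472 ≈ -0.00018275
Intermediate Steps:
S(w, r) = 3 + 11*w
G = -121 (G = (-102 - 99) + (3 + 11*7) = -201 + (3 + 77) = -201 + 80 = -121)
y(b) = -121 + b (y(b) = b - 121 = -121 + b)
1/((X*35 - 140) + y(144)) = 1/((-153*35 - 140) + (-121 + 144)) = 1/((-5355 - 140) + 23) = 1/(-5495 + 23) = 1/(-5472) = -1/5472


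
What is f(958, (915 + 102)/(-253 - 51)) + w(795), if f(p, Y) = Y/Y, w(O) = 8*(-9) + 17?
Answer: -54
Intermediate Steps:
w(O) = -55 (w(O) = -72 + 17 = -55)
f(p, Y) = 1
f(958, (915 + 102)/(-253 - 51)) + w(795) = 1 - 55 = -54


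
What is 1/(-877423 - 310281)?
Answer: -1/1187704 ≈ -8.4196e-7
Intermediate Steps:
1/(-877423 - 310281) = 1/(-1187704) = -1/1187704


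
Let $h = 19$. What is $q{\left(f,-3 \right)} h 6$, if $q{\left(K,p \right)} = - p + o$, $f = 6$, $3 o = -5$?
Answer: $152$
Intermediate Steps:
$o = - \frac{5}{3}$ ($o = \frac{1}{3} \left(-5\right) = - \frac{5}{3} \approx -1.6667$)
$q{\left(K,p \right)} = - \frac{5}{3} - p$ ($q{\left(K,p \right)} = - p - \frac{5}{3} = - \frac{5}{3} - p$)
$q{\left(f,-3 \right)} h 6 = \left(- \frac{5}{3} - -3\right) 19 \cdot 6 = \left(- \frac{5}{3} + 3\right) 19 \cdot 6 = \frac{4}{3} \cdot 19 \cdot 6 = \frac{76}{3} \cdot 6 = 152$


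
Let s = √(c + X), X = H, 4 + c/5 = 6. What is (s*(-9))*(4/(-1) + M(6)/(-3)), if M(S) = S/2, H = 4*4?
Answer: 45*√26 ≈ 229.46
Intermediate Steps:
c = 10 (c = -20 + 5*6 = -20 + 30 = 10)
H = 16
M(S) = S/2 (M(S) = S*(½) = S/2)
X = 16
s = √26 (s = √(10 + 16) = √26 ≈ 5.0990)
(s*(-9))*(4/(-1) + M(6)/(-3)) = (√26*(-9))*(4/(-1) + ((½)*6)/(-3)) = (-9*√26)*(4*(-1) + 3*(-⅓)) = (-9*√26)*(-4 - 1) = -9*√26*(-5) = 45*√26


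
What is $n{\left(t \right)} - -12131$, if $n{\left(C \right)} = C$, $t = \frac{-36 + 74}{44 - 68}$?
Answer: $\frac{145553}{12} \approx 12129.0$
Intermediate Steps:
$t = - \frac{19}{12}$ ($t = \frac{38}{-24} = 38 \left(- \frac{1}{24}\right) = - \frac{19}{12} \approx -1.5833$)
$n{\left(t \right)} - -12131 = - \frac{19}{12} - -12131 = - \frac{19}{12} + 12131 = \frac{145553}{12}$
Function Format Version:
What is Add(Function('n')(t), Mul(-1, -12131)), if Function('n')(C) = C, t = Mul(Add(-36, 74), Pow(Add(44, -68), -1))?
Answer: Rational(145553, 12) ≈ 12129.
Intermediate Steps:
t = Rational(-19, 12) (t = Mul(38, Pow(-24, -1)) = Mul(38, Rational(-1, 24)) = Rational(-19, 12) ≈ -1.5833)
Add(Function('n')(t), Mul(-1, -12131)) = Add(Rational(-19, 12), Mul(-1, -12131)) = Add(Rational(-19, 12), 12131) = Rational(145553, 12)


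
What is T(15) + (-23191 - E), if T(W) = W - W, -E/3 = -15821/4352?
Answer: -100974695/4352 ≈ -23202.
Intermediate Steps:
E = 47463/4352 (E = -(-47463)/4352 = -3*(-15821/4352) = 47463/4352 ≈ 10.906)
T(W) = 0
T(15) + (-23191 - E) = 0 + (-23191 - 1*47463/4352) = 0 + (-23191 - 47463/4352) = 0 - 100974695/4352 = -100974695/4352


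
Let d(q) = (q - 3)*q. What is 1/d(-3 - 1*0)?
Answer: 1/18 ≈ 0.055556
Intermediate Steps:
d(q) = q*(-3 + q) (d(q) = (-3 + q)*q = q*(-3 + q))
1/d(-3 - 1*0) = 1/((-3 - 1*0)*(-3 + (-3 - 1*0))) = 1/((-3 + 0)*(-3 + (-3 + 0))) = 1/(-3*(-3 - 3)) = 1/(-3*(-6)) = 1/18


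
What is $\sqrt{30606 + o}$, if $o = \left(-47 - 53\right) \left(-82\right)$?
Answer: $\sqrt{38806} \approx 196.99$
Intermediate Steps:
$o = 8200$ ($o = \left(-100\right) \left(-82\right) = 8200$)
$\sqrt{30606 + o} = \sqrt{30606 + 8200} = \sqrt{38806}$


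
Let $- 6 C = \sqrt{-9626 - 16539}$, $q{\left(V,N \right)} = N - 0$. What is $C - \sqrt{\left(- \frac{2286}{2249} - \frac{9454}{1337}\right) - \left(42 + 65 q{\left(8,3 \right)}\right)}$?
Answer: $i \left(- \frac{\sqrt{26165}}{6} - \frac{\sqrt{2215965009420617}}{3006913}\right) \approx - 42.615 i$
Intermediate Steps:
$q{\left(V,N \right)} = N$ ($q{\left(V,N \right)} = N + 0 = N$)
$C = - \frac{i \sqrt{26165}}{6}$ ($C = - \frac{\sqrt{-9626 - 16539}}{6} = - \frac{\sqrt{-26165}}{6} = - \frac{i \sqrt{26165}}{6} \approx - 26.959 i$)
$C - \sqrt{\left(- \frac{2286}{2249} - \frac{9454}{1337}\right) - \left(42 + 65 q{\left(8,3 \right)}\right)} = - \frac{i \sqrt{26165}}{6} - \sqrt{\left(- \frac{2286}{2249} - \frac{9454}{1337}\right) - 237} = - \frac{i \sqrt{26165}}{6} - \sqrt{- \frac{24318428}{3006913} - 237} = - \frac{i \sqrt{26165}}{6} - \sqrt{- \frac{736956809}{3006913}} = - \frac{i \sqrt{26165}}{6} - \frac{i \sqrt{2215965009420617}}{3006913}$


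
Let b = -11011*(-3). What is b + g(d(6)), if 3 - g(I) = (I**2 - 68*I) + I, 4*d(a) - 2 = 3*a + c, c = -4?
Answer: 33288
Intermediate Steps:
b = 33033
d(a) = -1/2 + 3*a/4 (d(a) = 1/2 + (3*a - 4)/4 = 1/2 + (-4 + 3*a)/4 = 1/2 + (-1 + 3*a/4) = -1/2 + 3*a/4)
g(I) = 3 - I**2 + 67*I (g(I) = 3 - ((I**2 - 68*I) + I) = 3 - (I**2 - 67*I) = 3 + (-I**2 + 67*I) = 3 - I**2 + 67*I)
b + g(d(6)) = 33033 + (3 - (-1/2 + (3/4)*6)**2 + 67*(-1/2 + (3/4)*6)) = 33033 + (3 - (-1/2 + 9/2)**2 + 67*(-1/2 + 9/2)) = 33033 + (3 - 1*4**2 + 67*4) = 33033 + (3 - 1*16 + 268) = 33033 + (3 - 16 + 268) = 33033 + 255 = 33288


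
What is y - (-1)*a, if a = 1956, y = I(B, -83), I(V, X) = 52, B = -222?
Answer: 2008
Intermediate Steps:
y = 52
y - (-1)*a = 52 - (-1)*1956 = 52 - 1*(-1956) = 52 + 1956 = 2008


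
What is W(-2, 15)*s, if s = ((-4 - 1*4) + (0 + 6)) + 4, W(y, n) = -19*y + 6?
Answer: 88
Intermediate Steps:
W(y, n) = 6 - 19*y
s = 2 (s = ((-4 - 4) + 6) + 4 = (-8 + 6) + 4 = -2 + 4 = 2)
W(-2, 15)*s = (6 - 19*(-2))*2 = (6 + 38)*2 = 44*2 = 88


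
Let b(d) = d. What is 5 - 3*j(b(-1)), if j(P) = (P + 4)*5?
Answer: -40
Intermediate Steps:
j(P) = 20 + 5*P (j(P) = (4 + P)*5 = 20 + 5*P)
5 - 3*j(b(-1)) = 5 - 3*(20 + 5*(-1)) = 5 - 3*(20 - 5) = 5 - 3*15 = 5 - 45 = -40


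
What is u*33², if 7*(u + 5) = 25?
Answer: -10890/7 ≈ -1555.7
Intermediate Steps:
u = -10/7 (u = -5 + (⅐)*25 = -5 + 25/7 = -10/7 ≈ -1.4286)
u*33² = -10/7*33² = -10/7*1089 = -10890/7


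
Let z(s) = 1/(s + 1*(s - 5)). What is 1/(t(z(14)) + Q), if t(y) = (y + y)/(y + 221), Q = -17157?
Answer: -2542/43613093 ≈ -5.8285e-5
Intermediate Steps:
z(s) = 1/(-5 + 2*s) (z(s) = 1/(s + 1*(-5 + s)) = 1/(s + (-5 + s)) = 1/(-5 + 2*s))
t(y) = 2*y/(221 + y) (t(y) = (2*y)/(221 + y) = 2*y/(221 + y))
1/(t(z(14)) + Q) = 1/(2/((-5 + 2*14)*(221 + 1/(-5 + 2*14))) - 17157) = 1/(2/((-5 + 28)*(221 + 1/(-5 + 28))) - 17157) = 1/(2/(23*(221 + 1/23)) - 17157) = 1/(2*(1/23)/(221 + 1/23) - 17157) = 1/(2*(1/23)/(5084/23) - 17157) = 1/(2*(1/23)*(23/5084) - 17157) = 1/(1/2542 - 17157) = 1/(-43613093/2542) = -2542/43613093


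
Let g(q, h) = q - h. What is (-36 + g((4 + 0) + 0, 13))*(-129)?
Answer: 5805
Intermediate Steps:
(-36 + g((4 + 0) + 0, 13))*(-129) = (-36 + (((4 + 0) + 0) - 1*13))*(-129) = (-36 + ((4 + 0) - 13))*(-129) = (-36 + (4 - 13))*(-129) = (-36 - 9)*(-129) = -45*(-129) = 5805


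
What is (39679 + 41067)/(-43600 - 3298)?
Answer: -40373/23449 ≈ -1.7217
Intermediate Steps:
(39679 + 41067)/(-43600 - 3298) = 80746/(-46898) = 80746*(-1/46898) = -40373/23449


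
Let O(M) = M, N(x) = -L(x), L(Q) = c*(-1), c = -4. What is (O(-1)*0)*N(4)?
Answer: 0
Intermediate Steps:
L(Q) = 4 (L(Q) = -4*(-1) = 4)
N(x) = -4 (N(x) = -1*4 = -4)
(O(-1)*0)*N(4) = -1*0*(-4) = 0*(-4) = 0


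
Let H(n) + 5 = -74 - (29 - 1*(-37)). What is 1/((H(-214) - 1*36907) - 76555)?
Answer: -1/113607 ≈ -8.8023e-6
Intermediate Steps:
H(n) = -145 (H(n) = -5 + (-74 - (29 - 1*(-37))) = -5 + (-74 - (29 + 37)) = -5 + (-74 - 1*66) = -5 + (-74 - 66) = -5 - 140 = -145)
1/((H(-214) - 1*36907) - 76555) = 1/((-145 - 1*36907) - 76555) = 1/((-145 - 36907) - 76555) = 1/(-37052 - 76555) = 1/(-113607) = -1/113607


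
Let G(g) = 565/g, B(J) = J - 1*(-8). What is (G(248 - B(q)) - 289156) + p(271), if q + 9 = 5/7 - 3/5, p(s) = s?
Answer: -2516457460/8711 ≈ -2.8888e+5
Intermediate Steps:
q = -311/35 (q = -9 + (5/7 - 3/5) = -9 + (5*(⅐) - 3*⅕) = -9 + (5/7 - ⅗) = -9 + 4/35 = -311/35 ≈ -8.8857)
B(J) = 8 + J (B(J) = J + 8 = 8 + J)
(G(248 - B(q)) - 289156) + p(271) = (565/(248 - (8 - 311/35)) - 289156) + 271 = (565/(248 - 1*(-31/35)) - 289156) + 271 = (565/(248 + 31/35) - 289156) + 271 = (565/(8711/35) - 289156) + 271 = (565*(35/8711) - 289156) + 271 = (19775/8711 - 289156) + 271 = -2518818141/8711 + 271 = -2516457460/8711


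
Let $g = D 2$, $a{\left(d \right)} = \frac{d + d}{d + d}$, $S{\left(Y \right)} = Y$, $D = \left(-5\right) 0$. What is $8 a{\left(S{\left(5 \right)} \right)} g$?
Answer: $0$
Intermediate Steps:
$D = 0$
$a{\left(d \right)} = 1$ ($a{\left(d \right)} = \frac{2 d}{2 d} = 2 d \frac{1}{2 d} = 1$)
$g = 0$ ($g = 0 \cdot 2 = 0$)
$8 a{\left(S{\left(5 \right)} \right)} g = 8 \cdot 1 \cdot 0 = 8 \cdot 0 = 0$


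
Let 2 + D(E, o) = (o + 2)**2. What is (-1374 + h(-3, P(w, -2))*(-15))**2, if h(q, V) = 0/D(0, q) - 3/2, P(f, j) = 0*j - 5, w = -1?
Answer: 7306209/4 ≈ 1.8266e+6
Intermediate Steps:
D(E, o) = -2 + (2 + o)**2 (D(E, o) = -2 + (o + 2)**2 = -2 + (2 + o)**2)
P(f, j) = -5 (P(f, j) = 0 - 5 = -5)
h(q, V) = -3/2 (h(q, V) = 0/(-2 + (2 + q)**2) - 3/2 = 0 - 3*1/2 = 0 - 3/2 = -3/2)
(-1374 + h(-3, P(w, -2))*(-15))**2 = (-1374 - 3/2*(-15))**2 = (-1374 + 45/2)**2 = (-2703/2)**2 = 7306209/4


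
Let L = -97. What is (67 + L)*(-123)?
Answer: 3690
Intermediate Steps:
(67 + L)*(-123) = (67 - 97)*(-123) = -30*(-123) = 3690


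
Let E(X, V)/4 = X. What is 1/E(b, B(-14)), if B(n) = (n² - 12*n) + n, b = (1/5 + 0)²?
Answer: 25/4 ≈ 6.2500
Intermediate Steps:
b = 1/25 (b = (⅕ + 0)² = (⅕)² = 1/25 ≈ 0.040000)
B(n) = n² - 11*n
E(X, V) = 4*X
1/E(b, B(-14)) = 1/(4*(1/25)) = 1/(4/25) = 25/4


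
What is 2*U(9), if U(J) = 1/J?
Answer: 2/9 ≈ 0.22222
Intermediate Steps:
2*U(9) = 2/9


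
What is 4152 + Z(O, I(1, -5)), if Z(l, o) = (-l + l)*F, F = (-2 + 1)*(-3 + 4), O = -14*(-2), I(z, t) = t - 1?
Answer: 4152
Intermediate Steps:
I(z, t) = -1 + t
O = 28
F = -1 (F = -1*1 = -1)
Z(l, o) = 0 (Z(l, o) = (-l + l)*(-1) = 0*(-1) = 0)
4152 + Z(O, I(1, -5)) = 4152 + 0 = 4152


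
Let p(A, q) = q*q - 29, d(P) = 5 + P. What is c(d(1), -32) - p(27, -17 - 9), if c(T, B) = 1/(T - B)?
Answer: -24585/38 ≈ -646.97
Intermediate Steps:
p(A, q) = -29 + q² (p(A, q) = q² - 29 = -29 + q²)
c(d(1), -32) - p(27, -17 - 9) = -1/(-32 - (5 + 1)) - (-29 + (-17 - 9)²) = -1/(-32 - 1*6) - (-29 + (-26)²) = -1/(-32 - 6) - (-29 + 676) = -1/(-38) - 1*647 = -1*(-1/38) - 647 = 1/38 - 647 = -24585/38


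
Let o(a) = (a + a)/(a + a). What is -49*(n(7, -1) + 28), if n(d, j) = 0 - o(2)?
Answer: -1323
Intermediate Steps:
o(a) = 1 (o(a) = (2*a)/((2*a)) = (2*a)*(1/(2*a)) = 1)
n(d, j) = -1 (n(d, j) = 0 - 1*1 = 0 - 1 = -1)
-49*(n(7, -1) + 28) = -49*(-1 + 28) = -49*27 = -1323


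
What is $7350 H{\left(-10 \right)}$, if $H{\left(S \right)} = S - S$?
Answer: $0$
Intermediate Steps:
$H{\left(S \right)} = 0$
$7350 H{\left(-10 \right)} = 7350 \cdot 0 = 0$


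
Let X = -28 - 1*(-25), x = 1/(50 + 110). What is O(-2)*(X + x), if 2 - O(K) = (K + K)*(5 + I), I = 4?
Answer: -9101/80 ≈ -113.76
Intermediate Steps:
O(K) = 2 - 18*K (O(K) = 2 - (K + K)*(5 + 4) = 2 - 2*K*9 = 2 - 18*K)
x = 1/160 ≈ 0.0062500
X = -3 (X = -28 + 25 = -3)
O(-2)*(X + x) = (2 - 18*(-2))*(-3 + 1/160) = (2 + 36)*(-479/160) = 38*(-479/160) = -9101/80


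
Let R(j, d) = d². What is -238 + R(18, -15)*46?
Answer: 10112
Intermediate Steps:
-238 + R(18, -15)*46 = -238 + (-15)²*46 = -238 + 225*46 = -238 + 10350 = 10112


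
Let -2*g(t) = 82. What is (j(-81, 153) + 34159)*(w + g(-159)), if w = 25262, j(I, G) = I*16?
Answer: 828837723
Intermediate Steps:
g(t) = -41 (g(t) = -½*82 = -41)
j(I, G) = 16*I
(j(-81, 153) + 34159)*(w + g(-159)) = (16*(-81) + 34159)*(25262 - 41) = (-1296 + 34159)*25221 = 32863*25221 = 828837723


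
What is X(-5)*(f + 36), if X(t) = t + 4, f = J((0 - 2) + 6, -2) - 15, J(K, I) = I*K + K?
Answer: -17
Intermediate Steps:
J(K, I) = K + I*K
f = -19 (f = ((0 - 2) + 6)*(1 - 2) - 15 = (-2 + 6)*(-1) - 15 = 4*(-1) - 15 = -4 - 15 = -19)
X(t) = 4 + t
X(-5)*(f + 36) = (4 - 5)*(-19 + 36) = -1*17 = -17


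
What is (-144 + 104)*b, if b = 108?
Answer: -4320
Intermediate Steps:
(-144 + 104)*b = (-144 + 104)*108 = -40*108 = -4320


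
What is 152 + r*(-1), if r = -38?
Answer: 190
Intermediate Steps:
152 + r*(-1) = 152 - 38*(-1) = 152 + 38 = 190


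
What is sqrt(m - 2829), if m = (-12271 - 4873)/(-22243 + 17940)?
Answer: I*sqrt(52307453029)/4303 ≈ 53.151*I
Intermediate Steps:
m = 17144/4303 (m = -17144/(-4303) = -17144*(-1/4303) = 17144/4303 ≈ 3.9842)
sqrt(m - 2829) = sqrt(17144/4303 - 2829) = sqrt(-12156043/4303) = I*sqrt(52307453029)/4303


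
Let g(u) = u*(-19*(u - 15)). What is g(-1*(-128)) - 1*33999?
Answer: -308815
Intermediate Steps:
g(u) = u*(285 - 19*u) (g(u) = u*(-19*(-15 + u)) = u*(285 - 19*u))
g(-1*(-128)) - 1*33999 = 19*(-1*(-128))*(15 - (-1)*(-128)) - 1*33999 = 19*128*(15 - 1*128) - 33999 = 19*128*(15 - 128) - 33999 = 19*128*(-113) - 33999 = -274816 - 33999 = -308815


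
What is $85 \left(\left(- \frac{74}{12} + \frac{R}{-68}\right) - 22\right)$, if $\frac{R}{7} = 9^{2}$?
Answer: $- \frac{37235}{12} \approx -3102.9$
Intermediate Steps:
$R = 567$ ($R = 7 \cdot 9^{2} = 7 \cdot 81 = 567$)
$85 \left(\left(- \frac{74}{12} + \frac{R}{-68}\right) - 22\right) = 85 \left(\left(- \frac{74}{12} + \frac{567}{-68}\right) - 22\right) = 85 \left(\left(\left(-74\right) \frac{1}{12} + 567 \left(- \frac{1}{68}\right)\right) - 22\right) = 85 \left(\left(- \frac{37}{6} - \frac{567}{68}\right) - 22\right) = 85 \left(- \frac{2959}{204} - 22\right) = 85 \left(- \frac{7447}{204}\right) = - \frac{37235}{12}$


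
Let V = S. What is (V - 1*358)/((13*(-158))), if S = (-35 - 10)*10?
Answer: 404/1027 ≈ 0.39338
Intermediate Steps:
S = -450 (S = -45*10 = -450)
V = -450
(V - 1*358)/((13*(-158))) = (-450 - 1*358)/((13*(-158))) = (-450 - 358)/(-2054) = -808*(-1/2054) = 404/1027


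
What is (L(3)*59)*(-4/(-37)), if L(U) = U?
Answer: 708/37 ≈ 19.135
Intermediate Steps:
(L(3)*59)*(-4/(-37)) = (3*59)*(-4/(-37)) = 177*(-4*(-1/37)) = 177*(4/37) = 708/37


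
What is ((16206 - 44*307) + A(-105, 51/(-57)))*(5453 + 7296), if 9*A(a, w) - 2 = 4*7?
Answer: 103317896/3 ≈ 3.4439e+7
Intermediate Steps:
A(a, w) = 10/3 (A(a, w) = 2/9 + (4*7)/9 = 2/9 + (1/9)*28 = 2/9 + 28/9 = 10/3)
((16206 - 44*307) + A(-105, 51/(-57)))*(5453 + 7296) = ((16206 - 44*307) + 10/3)*(5453 + 7296) = ((16206 - 1*13508) + 10/3)*12749 = ((16206 - 13508) + 10/3)*12749 = (2698 + 10/3)*12749 = (8104/3)*12749 = 103317896/3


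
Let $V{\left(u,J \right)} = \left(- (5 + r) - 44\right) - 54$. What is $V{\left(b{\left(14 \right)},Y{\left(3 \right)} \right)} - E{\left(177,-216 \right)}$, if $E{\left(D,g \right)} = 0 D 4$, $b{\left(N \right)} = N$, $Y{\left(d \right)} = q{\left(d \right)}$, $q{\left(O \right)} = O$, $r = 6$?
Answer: $-109$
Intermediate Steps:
$Y{\left(d \right)} = d$
$E{\left(D,g \right)} = 0$ ($E{\left(D,g \right)} = 0 \cdot 4 = 0$)
$V{\left(u,J \right)} = -109$ ($V{\left(u,J \right)} = \left(- (5 + 6) - 44\right) - 54 = \left(\left(-1\right) 11 - 44\right) - 54 = \left(-11 - 44\right) - 54 = -55 - 54 = -109$)
$V{\left(b{\left(14 \right)},Y{\left(3 \right)} \right)} - E{\left(177,-216 \right)} = -109 - 0 = -109 + 0 = -109$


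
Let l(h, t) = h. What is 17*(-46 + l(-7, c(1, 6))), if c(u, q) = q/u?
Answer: -901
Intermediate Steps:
17*(-46 + l(-7, c(1, 6))) = 17*(-46 - 7) = 17*(-53) = -901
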